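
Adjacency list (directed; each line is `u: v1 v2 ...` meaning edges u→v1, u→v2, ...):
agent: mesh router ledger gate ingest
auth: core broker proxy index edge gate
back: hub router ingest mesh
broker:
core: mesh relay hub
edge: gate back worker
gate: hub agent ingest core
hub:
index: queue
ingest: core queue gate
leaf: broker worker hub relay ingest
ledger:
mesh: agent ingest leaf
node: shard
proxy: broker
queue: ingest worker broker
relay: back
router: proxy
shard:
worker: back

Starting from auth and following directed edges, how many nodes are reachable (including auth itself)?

18

BFS from auth visits: auth, proxy, index, gate, edge, core, broker, queue, ingest, hub, agent, worker, back, relay, mesh, router, ledger, leaf
Reachable nodes: 18 of 20 total.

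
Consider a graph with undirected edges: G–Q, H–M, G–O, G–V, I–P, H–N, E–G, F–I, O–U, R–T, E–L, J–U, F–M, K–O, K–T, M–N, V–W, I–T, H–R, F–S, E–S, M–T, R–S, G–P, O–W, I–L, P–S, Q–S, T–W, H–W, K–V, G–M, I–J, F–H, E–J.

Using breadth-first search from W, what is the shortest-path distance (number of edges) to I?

Level 0: W
Level 1: H, O, T, V
Level 2: F, G, I, K, M, N, R, U
Level 3: E, J, L, P, Q, S
I first appears at level 2.

2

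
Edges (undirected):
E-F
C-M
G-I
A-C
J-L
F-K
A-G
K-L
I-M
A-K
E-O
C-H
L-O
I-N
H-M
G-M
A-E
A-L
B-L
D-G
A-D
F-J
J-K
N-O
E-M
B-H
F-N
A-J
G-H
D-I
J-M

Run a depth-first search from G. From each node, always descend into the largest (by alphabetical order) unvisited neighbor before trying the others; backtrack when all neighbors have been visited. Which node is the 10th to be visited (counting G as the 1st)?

Visit G
G → M
M → J
J → L
L → O
O → N
N → I
I → D
D → A
A → K
K → F
F → E
A → C
C → H
H → B

Visit order: G, M, J, L, O, N, I, D, A, K, F, E, C, H, B

K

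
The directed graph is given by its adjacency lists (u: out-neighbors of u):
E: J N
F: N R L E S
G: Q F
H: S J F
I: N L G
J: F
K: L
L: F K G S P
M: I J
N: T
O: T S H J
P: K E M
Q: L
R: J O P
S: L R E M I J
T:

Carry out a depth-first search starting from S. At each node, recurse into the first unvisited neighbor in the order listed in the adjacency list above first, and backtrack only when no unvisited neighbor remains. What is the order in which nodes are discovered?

S -> L -> F -> N -> T -> R -> J -> O -> H -> P -> K -> E -> M -> I -> G -> Q

Visit S
S → L
L → F
F → N
N → T
F → R
R → J
R → O
O → H
R → P
P → K
P → E
P → M
M → I
I → G
G → Q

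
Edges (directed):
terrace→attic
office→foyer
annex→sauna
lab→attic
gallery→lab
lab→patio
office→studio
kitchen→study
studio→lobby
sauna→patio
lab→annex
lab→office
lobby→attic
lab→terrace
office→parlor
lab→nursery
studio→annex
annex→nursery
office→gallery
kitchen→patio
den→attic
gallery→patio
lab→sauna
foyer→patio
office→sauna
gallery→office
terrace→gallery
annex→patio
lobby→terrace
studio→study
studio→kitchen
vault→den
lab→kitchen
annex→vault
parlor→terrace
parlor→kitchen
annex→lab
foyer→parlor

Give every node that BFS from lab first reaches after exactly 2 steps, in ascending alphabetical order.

foyer, gallery, parlor, studio, study, vault

Level 0: lab
Level 1: annex, attic, kitchen, nursery, office, patio, sauna, terrace
Level 2: foyer, gallery, parlor, studio, study, vault
Level 3: den, lobby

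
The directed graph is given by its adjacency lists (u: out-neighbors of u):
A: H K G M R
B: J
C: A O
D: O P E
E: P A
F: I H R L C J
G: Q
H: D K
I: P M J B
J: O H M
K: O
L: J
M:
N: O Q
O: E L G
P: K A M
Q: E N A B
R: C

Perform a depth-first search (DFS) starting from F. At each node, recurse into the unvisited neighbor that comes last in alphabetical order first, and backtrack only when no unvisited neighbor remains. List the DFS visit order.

Visit F
F → R
R → C
C → O
O → L
L → J
J → M
J → H
H → K
H → D
D → P
P → A
A → G
G → Q
Q → N
Q → E
Q → B
F → I

F -> R -> C -> O -> L -> J -> M -> H -> K -> D -> P -> A -> G -> Q -> N -> E -> B -> I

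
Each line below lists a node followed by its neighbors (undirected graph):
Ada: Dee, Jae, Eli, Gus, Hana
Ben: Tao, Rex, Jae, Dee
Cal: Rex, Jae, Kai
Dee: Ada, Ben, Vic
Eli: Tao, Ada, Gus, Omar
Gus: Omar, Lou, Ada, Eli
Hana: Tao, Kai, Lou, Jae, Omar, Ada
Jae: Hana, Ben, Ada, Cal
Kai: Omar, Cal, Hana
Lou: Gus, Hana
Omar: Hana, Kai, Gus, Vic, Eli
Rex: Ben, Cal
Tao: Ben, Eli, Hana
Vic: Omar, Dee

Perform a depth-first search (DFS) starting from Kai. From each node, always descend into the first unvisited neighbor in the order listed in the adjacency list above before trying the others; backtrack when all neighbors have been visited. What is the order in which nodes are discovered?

Visit Kai
Kai → Omar
Omar → Hana
Hana → Tao
Tao → Ben
Ben → Rex
Rex → Cal
Cal → Jae
Jae → Ada
Ada → Dee
Dee → Vic
Ada → Eli
Eli → Gus
Gus → Lou

Kai Omar Hana Tao Ben Rex Cal Jae Ada Dee Vic Eli Gus Lou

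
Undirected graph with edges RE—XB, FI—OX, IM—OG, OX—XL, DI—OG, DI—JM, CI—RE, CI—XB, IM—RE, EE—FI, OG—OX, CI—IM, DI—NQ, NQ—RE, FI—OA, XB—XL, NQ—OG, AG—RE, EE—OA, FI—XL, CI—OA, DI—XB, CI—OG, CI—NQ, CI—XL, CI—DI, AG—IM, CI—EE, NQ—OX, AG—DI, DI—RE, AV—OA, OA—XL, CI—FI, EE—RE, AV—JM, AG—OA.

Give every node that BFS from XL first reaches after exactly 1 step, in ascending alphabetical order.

CI, FI, OA, OX, XB

Level 0: XL
Level 1: CI, FI, OA, OX, XB
Level 2: AG, AV, DI, EE, IM, NQ, OG, RE
Level 3: JM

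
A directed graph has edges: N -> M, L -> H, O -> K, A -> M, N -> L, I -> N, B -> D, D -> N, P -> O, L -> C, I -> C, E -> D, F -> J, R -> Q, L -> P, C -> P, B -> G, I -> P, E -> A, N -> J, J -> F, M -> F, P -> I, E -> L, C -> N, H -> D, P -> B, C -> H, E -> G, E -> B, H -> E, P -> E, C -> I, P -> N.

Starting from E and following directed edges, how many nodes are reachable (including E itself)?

16

BFS from E visits: E, A, B, D, G, L, M, N, C, H, P, F, J, I, O, K
Reachable nodes: 16 of 18 total.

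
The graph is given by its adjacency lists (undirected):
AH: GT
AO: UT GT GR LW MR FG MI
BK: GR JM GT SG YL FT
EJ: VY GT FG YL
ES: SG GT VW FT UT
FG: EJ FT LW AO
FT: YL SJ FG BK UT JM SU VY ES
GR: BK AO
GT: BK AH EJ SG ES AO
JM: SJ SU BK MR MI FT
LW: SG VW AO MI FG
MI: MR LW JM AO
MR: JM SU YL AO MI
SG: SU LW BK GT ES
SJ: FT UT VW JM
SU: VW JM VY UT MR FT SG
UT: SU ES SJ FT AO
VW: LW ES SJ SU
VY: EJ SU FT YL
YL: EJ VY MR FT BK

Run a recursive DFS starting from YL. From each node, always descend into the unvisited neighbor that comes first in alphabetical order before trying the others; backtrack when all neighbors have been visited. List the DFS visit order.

Visit YL
YL → BK
BK → FT
FT → ES
ES → GT
GT → AH
GT → AO
AO → FG
FG → EJ
EJ → VY
VY → SU
SU → JM
JM → MI
MI → LW
LW → SG
LW → VW
VW → SJ
SJ → UT
MI → MR
AO → GR

YL BK FT ES GT AH AO FG EJ VY SU JM MI LW SG VW SJ UT MR GR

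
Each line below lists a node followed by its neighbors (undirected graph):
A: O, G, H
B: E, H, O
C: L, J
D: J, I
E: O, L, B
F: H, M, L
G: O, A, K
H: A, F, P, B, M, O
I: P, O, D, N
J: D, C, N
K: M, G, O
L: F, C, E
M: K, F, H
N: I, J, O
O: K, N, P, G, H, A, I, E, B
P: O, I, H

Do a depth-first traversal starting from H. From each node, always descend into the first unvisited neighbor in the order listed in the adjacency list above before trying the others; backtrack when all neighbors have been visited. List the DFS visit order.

H → A → O → K → M → F → L → C → J → D → I → P → N → E → B → G

Visit H
H → A
A → O
O → K
K → M
M → F
F → L
L → C
C → J
J → D
D → I
I → P
I → N
L → E
E → B
K → G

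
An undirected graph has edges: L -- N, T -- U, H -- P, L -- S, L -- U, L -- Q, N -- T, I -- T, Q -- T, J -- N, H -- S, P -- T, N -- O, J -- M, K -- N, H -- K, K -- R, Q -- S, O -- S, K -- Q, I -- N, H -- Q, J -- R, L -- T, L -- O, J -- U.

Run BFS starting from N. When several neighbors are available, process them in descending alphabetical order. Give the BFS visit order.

Visit N; enqueue T, O, L, K, J, I → queue [T, O, L, K, J, I]
Visit T; enqueue U, Q, P → queue [O, L, K, J, I, U, Q, P]
Visit O; enqueue S → queue [L, K, J, I, U, Q, P, S]
Visit L → queue [K, J, I, U, Q, P, S]
Visit K; enqueue R, H → queue [J, I, U, Q, P, S, R, H]
Visit J; enqueue M → queue [I, U, Q, P, S, R, H, M]
Visit I → queue [U, Q, P, S, R, H, M]
Visit U → queue [Q, P, S, R, H, M]
Visit Q → queue [P, S, R, H, M]
Visit P → queue [S, R, H, M]
Visit S → queue [R, H, M]
Visit R → queue [H, M]
Visit H → queue [M]
Visit M → queue []

N -> T -> O -> L -> K -> J -> I -> U -> Q -> P -> S -> R -> H -> M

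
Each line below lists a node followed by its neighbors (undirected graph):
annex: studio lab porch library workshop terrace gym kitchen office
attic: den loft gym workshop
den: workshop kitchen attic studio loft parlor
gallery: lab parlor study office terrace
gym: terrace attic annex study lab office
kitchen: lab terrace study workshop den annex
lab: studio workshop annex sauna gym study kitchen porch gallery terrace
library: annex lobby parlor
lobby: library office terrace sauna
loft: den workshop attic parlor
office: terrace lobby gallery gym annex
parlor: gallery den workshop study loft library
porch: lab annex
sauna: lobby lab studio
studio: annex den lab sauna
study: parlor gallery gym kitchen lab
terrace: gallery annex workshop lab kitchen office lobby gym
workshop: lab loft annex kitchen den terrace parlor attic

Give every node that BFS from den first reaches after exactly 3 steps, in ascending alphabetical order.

Level 0: den
Level 1: attic, kitchen, loft, parlor, studio, workshop
Level 2: annex, gallery, gym, lab, library, sauna, study, terrace
Level 3: lobby, office, porch

lobby, office, porch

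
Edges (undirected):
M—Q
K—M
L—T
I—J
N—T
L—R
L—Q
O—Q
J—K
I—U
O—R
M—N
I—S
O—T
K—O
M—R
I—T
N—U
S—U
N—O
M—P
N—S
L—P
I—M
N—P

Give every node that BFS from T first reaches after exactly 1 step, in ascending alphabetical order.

I, L, N, O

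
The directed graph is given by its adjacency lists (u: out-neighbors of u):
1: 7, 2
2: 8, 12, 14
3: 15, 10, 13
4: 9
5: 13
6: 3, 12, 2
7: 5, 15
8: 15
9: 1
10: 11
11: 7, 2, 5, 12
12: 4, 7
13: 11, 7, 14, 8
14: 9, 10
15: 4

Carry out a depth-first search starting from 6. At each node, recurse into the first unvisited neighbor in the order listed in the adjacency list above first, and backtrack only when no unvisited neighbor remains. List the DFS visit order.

6 -> 3 -> 15 -> 4 -> 9 -> 1 -> 7 -> 5 -> 13 -> 11 -> 2 -> 8 -> 12 -> 14 -> 10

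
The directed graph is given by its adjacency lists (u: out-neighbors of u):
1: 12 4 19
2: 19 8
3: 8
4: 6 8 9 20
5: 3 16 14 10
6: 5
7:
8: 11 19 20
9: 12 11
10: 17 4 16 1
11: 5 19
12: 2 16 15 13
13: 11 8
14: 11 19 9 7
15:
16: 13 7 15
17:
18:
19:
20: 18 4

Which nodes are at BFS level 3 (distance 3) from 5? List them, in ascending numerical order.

6, 12, 20

Level 0: 5
Level 1: 3, 10, 14, 16
Level 2: 1, 4, 7, 8, 9, 11, 13, 15, 17, 19
Level 3: 6, 12, 20
Level 4: 2, 18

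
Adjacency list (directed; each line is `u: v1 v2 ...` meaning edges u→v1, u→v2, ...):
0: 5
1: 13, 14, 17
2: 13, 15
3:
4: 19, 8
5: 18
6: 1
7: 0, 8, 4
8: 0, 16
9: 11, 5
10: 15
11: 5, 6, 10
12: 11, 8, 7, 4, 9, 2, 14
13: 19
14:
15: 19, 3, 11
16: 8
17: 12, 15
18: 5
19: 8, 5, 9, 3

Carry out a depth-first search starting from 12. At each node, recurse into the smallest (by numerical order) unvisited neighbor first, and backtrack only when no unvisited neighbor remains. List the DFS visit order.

12 2 13 19 3 5 18 8 0 16 9 11 6 1 14 17 15 10 4 7

Visit 12
12 → 2
2 → 13
13 → 19
19 → 3
19 → 5
5 → 18
19 → 8
8 → 0
8 → 16
19 → 9
9 → 11
11 → 6
6 → 1
1 → 14
1 → 17
17 → 15
11 → 10
12 → 4
12 → 7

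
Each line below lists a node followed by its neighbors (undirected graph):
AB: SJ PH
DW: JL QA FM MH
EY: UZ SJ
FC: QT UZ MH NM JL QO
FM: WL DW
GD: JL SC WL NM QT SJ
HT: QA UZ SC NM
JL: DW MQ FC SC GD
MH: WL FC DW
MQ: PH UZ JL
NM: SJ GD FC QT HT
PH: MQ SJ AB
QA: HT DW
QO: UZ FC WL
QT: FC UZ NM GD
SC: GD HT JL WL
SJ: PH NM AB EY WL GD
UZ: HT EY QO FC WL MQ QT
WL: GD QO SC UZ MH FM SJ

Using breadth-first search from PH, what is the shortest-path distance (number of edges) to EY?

Level 0: PH
Level 1: AB, MQ, SJ
Level 2: EY, GD, JL, NM, UZ, WL
Level 3: DW, FC, FM, HT, MH, QO, QT, SC
Level 4: QA
EY first appears at level 2.

2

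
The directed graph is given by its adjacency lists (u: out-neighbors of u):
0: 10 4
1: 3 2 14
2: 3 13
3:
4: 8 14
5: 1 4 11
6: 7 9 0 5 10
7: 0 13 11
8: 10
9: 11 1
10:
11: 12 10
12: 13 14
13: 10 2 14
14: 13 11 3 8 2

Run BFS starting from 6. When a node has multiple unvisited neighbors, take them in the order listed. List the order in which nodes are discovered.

6 -> 7 -> 9 -> 0 -> 5 -> 10 -> 13 -> 11 -> 1 -> 4 -> 2 -> 14 -> 12 -> 3 -> 8

Visit 6; enqueue 7, 9, 0, 5, 10 → queue [7, 9, 0, 5, 10]
Visit 7; enqueue 13, 11 → queue [9, 0, 5, 10, 13, 11]
Visit 9; enqueue 1 → queue [0, 5, 10, 13, 11, 1]
Visit 0; enqueue 4 → queue [5, 10, 13, 11, 1, 4]
Visit 5 → queue [10, 13, 11, 1, 4]
Visit 10 → queue [13, 11, 1, 4]
Visit 13; enqueue 2, 14 → queue [11, 1, 4, 2, 14]
Visit 11; enqueue 12 → queue [1, 4, 2, 14, 12]
Visit 1; enqueue 3 → queue [4, 2, 14, 12, 3]
Visit 4; enqueue 8 → queue [2, 14, 12, 3, 8]
Visit 2 → queue [14, 12, 3, 8]
Visit 14 → queue [12, 3, 8]
Visit 12 → queue [3, 8]
Visit 3 → queue [8]
Visit 8 → queue []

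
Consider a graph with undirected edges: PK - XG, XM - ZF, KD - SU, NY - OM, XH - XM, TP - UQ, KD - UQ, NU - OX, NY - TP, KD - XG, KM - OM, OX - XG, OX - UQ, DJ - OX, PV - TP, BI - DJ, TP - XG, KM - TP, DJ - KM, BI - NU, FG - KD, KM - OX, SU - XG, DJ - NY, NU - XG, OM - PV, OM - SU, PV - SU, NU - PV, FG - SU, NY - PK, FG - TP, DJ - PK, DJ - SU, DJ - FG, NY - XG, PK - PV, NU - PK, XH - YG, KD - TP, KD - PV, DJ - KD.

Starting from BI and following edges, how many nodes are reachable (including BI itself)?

BFS from BI visits: BI, DJ, NU, FG, KD, KM, NY, OX, PK, SU, PV, XG, TP, UQ, OM
Reachable nodes: 15 of 19 total.

15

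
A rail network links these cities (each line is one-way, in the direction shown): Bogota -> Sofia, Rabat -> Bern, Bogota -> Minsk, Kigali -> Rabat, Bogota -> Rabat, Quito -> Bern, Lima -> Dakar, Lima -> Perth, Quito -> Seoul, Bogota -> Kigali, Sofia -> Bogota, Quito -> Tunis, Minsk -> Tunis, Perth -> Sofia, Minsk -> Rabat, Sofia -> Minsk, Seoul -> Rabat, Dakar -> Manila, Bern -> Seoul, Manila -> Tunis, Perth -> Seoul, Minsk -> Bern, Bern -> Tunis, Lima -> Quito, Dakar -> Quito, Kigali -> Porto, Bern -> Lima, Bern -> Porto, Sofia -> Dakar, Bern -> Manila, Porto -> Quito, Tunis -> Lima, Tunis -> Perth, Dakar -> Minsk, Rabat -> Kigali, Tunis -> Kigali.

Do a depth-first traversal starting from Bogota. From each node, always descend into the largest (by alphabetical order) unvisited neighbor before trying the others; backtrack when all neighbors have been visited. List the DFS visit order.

Visit Bogota
Bogota → Sofia
Sofia → Minsk
Minsk → Tunis
Tunis → Perth
Perth → Seoul
Seoul → Rabat
Rabat → Kigali
Kigali → Porto
Porto → Quito
Quito → Bern
Bern → Manila
Bern → Lima
Lima → Dakar

Bogota, Sofia, Minsk, Tunis, Perth, Seoul, Rabat, Kigali, Porto, Quito, Bern, Manila, Lima, Dakar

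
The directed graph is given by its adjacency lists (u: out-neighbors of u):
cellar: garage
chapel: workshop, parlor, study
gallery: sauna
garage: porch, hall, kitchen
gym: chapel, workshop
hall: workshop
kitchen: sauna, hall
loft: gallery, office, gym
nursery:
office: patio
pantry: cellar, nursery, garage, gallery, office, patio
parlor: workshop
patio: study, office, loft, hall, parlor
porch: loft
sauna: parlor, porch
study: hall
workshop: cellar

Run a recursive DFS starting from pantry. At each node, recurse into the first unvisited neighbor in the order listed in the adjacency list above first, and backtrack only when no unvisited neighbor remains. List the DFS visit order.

pantry -> cellar -> garage -> porch -> loft -> gallery -> sauna -> parlor -> workshop -> office -> patio -> study -> hall -> gym -> chapel -> kitchen -> nursery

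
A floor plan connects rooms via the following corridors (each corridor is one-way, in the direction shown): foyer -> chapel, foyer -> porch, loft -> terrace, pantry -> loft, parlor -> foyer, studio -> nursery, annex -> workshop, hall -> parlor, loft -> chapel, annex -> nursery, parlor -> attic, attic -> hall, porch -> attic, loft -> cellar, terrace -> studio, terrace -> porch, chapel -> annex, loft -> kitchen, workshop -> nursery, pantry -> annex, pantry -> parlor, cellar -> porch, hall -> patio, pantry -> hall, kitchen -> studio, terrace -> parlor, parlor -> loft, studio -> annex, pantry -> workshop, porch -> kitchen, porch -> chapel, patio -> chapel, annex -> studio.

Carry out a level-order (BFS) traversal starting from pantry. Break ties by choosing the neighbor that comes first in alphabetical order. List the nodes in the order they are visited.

pantry -> annex -> hall -> loft -> parlor -> workshop -> nursery -> studio -> patio -> cellar -> chapel -> kitchen -> terrace -> attic -> foyer -> porch

Visit pantry; enqueue annex, hall, loft, parlor, workshop → queue [annex, hall, loft, parlor, workshop]
Visit annex; enqueue nursery, studio → queue [hall, loft, parlor, workshop, nursery, studio]
Visit hall; enqueue patio → queue [loft, parlor, workshop, nursery, studio, patio]
Visit loft; enqueue cellar, chapel, kitchen, terrace → queue [parlor, workshop, nursery, studio, patio, cellar, chapel, kitchen, terrace]
Visit parlor; enqueue attic, foyer → queue [workshop, nursery, studio, patio, cellar, chapel, kitchen, terrace, attic, foyer]
Visit workshop → queue [nursery, studio, patio, cellar, chapel, kitchen, terrace, attic, foyer]
Visit nursery → queue [studio, patio, cellar, chapel, kitchen, terrace, attic, foyer]
Visit studio → queue [patio, cellar, chapel, kitchen, terrace, attic, foyer]
Visit patio → queue [cellar, chapel, kitchen, terrace, attic, foyer]
Visit cellar; enqueue porch → queue [chapel, kitchen, terrace, attic, foyer, porch]
Visit chapel → queue [kitchen, terrace, attic, foyer, porch]
Visit kitchen → queue [terrace, attic, foyer, porch]
Visit terrace → queue [attic, foyer, porch]
Visit attic → queue [foyer, porch]
Visit foyer → queue [porch]
Visit porch → queue []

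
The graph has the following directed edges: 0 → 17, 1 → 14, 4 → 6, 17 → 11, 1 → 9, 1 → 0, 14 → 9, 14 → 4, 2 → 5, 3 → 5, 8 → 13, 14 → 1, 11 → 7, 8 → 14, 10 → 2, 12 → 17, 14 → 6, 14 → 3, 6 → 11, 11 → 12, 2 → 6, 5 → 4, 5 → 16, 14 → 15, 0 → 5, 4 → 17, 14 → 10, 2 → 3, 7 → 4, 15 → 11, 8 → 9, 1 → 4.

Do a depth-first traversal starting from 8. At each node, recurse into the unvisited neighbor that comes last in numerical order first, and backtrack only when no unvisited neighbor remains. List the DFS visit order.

8, 14, 15, 11, 12, 17, 7, 4, 6, 10, 2, 5, 16, 3, 9, 1, 0, 13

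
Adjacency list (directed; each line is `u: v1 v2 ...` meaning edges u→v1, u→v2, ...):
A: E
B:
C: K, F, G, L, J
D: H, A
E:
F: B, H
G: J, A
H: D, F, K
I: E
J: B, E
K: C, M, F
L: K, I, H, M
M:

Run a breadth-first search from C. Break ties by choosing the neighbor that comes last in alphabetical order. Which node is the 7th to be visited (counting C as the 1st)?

M

Visit C; enqueue L, K, J, G, F → queue [L, K, J, G, F]
Visit L; enqueue M, I, H → queue [K, J, G, F, M, I, H]
Visit K → queue [J, G, F, M, I, H]
Visit J; enqueue E, B → queue [G, F, M, I, H, E, B]
Visit G; enqueue A → queue [F, M, I, H, E, B, A]
Visit F → queue [M, I, H, E, B, A]
Visit M → queue [I, H, E, B, A]
Visit I → queue [H, E, B, A]
Visit H; enqueue D → queue [E, B, A, D]
Visit E → queue [B, A, D]
Visit B → queue [A, D]
Visit A → queue [D]
Visit D → queue []

Visit order: C, L, K, J, G, F, M, I, H, E, B, A, D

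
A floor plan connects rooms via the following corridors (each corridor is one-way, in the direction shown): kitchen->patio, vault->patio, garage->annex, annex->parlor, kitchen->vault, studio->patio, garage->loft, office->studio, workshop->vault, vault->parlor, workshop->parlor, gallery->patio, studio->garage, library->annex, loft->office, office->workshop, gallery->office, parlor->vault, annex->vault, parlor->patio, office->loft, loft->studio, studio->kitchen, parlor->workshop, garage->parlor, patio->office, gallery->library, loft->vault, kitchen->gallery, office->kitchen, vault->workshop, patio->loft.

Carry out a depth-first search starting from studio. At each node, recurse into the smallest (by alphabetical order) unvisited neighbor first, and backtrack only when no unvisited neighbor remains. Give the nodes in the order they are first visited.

Visit studio
studio → garage
garage → annex
annex → parlor
parlor → patio
patio → loft
loft → office
office → kitchen
kitchen → gallery
gallery → library
kitchen → vault
vault → workshop

studio, garage, annex, parlor, patio, loft, office, kitchen, gallery, library, vault, workshop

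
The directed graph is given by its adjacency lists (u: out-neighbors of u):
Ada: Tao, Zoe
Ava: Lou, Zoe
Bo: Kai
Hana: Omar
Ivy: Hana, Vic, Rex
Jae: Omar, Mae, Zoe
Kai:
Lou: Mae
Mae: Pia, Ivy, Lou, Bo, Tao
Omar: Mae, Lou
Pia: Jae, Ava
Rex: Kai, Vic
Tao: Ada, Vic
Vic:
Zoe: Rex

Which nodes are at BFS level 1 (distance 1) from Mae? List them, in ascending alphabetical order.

Level 0: Mae
Level 1: Bo, Ivy, Lou, Pia, Tao
Level 2: Ada, Ava, Hana, Jae, Kai, Rex, Vic
Level 3: Omar, Zoe

Bo, Ivy, Lou, Pia, Tao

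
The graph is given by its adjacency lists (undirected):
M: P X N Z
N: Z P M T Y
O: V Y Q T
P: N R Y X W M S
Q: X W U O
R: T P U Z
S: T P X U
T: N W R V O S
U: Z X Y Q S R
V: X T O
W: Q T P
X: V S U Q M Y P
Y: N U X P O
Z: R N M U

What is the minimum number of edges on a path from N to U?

2

Level 0: N
Level 1: M, P, T, Y, Z
Level 2: O, R, S, U, V, W, X
Level 3: Q
U first appears at level 2.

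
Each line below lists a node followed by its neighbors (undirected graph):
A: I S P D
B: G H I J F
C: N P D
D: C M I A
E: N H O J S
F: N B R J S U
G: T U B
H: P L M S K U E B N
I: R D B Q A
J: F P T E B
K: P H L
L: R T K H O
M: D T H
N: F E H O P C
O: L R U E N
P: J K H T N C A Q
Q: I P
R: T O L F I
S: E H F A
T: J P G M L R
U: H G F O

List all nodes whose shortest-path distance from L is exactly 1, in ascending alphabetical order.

H, K, O, R, T

Level 0: L
Level 1: H, K, O, R, T
Level 2: B, E, F, G, I, J, M, N, P, S, U
Level 3: A, C, D, Q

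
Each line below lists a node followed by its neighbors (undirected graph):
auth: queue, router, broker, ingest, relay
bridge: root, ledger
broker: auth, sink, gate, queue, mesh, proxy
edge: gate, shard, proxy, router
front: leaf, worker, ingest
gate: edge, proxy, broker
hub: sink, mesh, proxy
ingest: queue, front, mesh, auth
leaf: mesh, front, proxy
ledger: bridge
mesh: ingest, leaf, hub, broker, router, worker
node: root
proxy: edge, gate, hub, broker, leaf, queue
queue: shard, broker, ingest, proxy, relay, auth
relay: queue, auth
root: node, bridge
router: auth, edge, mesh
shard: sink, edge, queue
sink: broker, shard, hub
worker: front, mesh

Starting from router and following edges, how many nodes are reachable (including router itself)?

BFS from router visits: router, auth, edge, mesh, queue, broker, ingest, relay, gate, shard, proxy, leaf, hub, worker, sink, front
Reachable nodes: 16 of 20 total.

16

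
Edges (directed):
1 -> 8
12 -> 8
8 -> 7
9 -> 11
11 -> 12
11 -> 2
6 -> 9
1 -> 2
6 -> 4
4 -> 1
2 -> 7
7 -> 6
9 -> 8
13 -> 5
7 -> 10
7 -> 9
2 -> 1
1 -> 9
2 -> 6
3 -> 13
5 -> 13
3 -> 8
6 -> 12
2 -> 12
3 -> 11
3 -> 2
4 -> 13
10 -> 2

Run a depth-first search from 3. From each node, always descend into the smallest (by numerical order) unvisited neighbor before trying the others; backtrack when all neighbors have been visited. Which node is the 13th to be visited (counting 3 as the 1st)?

10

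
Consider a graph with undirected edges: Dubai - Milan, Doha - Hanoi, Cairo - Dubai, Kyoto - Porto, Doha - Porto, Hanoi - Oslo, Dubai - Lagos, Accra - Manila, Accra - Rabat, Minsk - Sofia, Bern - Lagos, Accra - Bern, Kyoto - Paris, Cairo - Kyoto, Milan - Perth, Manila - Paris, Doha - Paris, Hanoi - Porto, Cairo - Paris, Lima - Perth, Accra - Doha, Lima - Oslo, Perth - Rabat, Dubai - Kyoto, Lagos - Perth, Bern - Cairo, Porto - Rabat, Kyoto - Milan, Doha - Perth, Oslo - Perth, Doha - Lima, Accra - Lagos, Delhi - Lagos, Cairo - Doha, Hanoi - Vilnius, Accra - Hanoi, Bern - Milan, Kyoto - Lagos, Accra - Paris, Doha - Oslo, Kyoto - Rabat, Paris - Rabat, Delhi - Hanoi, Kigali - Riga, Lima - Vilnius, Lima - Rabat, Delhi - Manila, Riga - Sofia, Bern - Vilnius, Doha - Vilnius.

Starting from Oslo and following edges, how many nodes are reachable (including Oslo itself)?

BFS from Oslo visits: Oslo, Doha, Hanoi, Lima, Perth, Accra, Cairo, Paris, Porto, Vilnius, Delhi, Rabat, Lagos, Milan, Bern, Manila, Dubai, Kyoto
Reachable nodes: 18 of 22 total.

18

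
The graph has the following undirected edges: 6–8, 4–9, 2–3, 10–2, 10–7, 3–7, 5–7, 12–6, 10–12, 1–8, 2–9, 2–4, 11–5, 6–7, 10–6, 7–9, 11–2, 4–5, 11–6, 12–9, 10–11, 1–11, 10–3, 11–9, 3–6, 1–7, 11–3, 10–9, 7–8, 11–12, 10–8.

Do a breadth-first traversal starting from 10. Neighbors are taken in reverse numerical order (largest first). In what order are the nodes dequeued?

10 → 12 → 11 → 9 → 8 → 7 → 6 → 3 → 2 → 5 → 1 → 4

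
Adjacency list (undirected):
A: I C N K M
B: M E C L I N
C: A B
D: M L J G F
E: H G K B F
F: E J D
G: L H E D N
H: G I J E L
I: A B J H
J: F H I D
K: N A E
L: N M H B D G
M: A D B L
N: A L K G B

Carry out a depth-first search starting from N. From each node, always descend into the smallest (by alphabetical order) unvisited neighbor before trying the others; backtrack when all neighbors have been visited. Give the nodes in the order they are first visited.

Visit N
N → A
A → C
C → B
B → E
E → F
F → D
D → G
G → H
H → I
I → J
H → L
L → M
E → K

N, A, C, B, E, F, D, G, H, I, J, L, M, K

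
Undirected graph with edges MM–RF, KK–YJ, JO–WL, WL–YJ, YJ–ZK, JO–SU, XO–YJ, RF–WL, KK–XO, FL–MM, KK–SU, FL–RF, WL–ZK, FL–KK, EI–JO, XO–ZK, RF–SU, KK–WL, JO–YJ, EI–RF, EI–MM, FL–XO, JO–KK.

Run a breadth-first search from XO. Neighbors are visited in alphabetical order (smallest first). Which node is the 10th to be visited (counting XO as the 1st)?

Visit XO; enqueue FL, KK, YJ, ZK → queue [FL, KK, YJ, ZK]
Visit FL; enqueue MM, RF → queue [KK, YJ, ZK, MM, RF]
Visit KK; enqueue JO, SU, WL → queue [YJ, ZK, MM, RF, JO, SU, WL]
Visit YJ → queue [ZK, MM, RF, JO, SU, WL]
Visit ZK → queue [MM, RF, JO, SU, WL]
Visit MM; enqueue EI → queue [RF, JO, SU, WL, EI]
Visit RF → queue [JO, SU, WL, EI]
Visit JO → queue [SU, WL, EI]
Visit SU → queue [WL, EI]
Visit WL → queue [EI]
Visit EI → queue []

Visit order: XO, FL, KK, YJ, ZK, MM, RF, JO, SU, WL, EI

WL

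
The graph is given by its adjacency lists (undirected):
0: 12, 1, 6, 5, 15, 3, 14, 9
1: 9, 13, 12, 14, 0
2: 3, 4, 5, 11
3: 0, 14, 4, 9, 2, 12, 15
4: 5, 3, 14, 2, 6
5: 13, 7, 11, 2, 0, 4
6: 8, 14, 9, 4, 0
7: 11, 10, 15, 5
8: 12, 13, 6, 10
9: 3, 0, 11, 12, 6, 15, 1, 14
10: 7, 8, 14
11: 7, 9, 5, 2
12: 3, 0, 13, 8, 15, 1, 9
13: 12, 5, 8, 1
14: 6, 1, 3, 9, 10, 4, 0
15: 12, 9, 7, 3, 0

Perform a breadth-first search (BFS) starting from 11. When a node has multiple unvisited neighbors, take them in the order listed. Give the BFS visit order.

11, 7, 9, 5, 2, 10, 15, 3, 0, 12, 6, 1, 14, 13, 4, 8

Visit 11; enqueue 7, 9, 5, 2 → queue [7, 9, 5, 2]
Visit 7; enqueue 10, 15 → queue [9, 5, 2, 10, 15]
Visit 9; enqueue 3, 0, 12, 6, 1, 14 → queue [5, 2, 10, 15, 3, 0, 12, 6, 1, 14]
Visit 5; enqueue 13, 4 → queue [2, 10, 15, 3, 0, 12, 6, 1, 14, 13, 4]
Visit 2 → queue [10, 15, 3, 0, 12, 6, 1, 14, 13, 4]
Visit 10; enqueue 8 → queue [15, 3, 0, 12, 6, 1, 14, 13, 4, 8]
Visit 15 → queue [3, 0, 12, 6, 1, 14, 13, 4, 8]
Visit 3 → queue [0, 12, 6, 1, 14, 13, 4, 8]
Visit 0 → queue [12, 6, 1, 14, 13, 4, 8]
Visit 12 → queue [6, 1, 14, 13, 4, 8]
Visit 6 → queue [1, 14, 13, 4, 8]
Visit 1 → queue [14, 13, 4, 8]
Visit 14 → queue [13, 4, 8]
Visit 13 → queue [4, 8]
Visit 4 → queue [8]
Visit 8 → queue []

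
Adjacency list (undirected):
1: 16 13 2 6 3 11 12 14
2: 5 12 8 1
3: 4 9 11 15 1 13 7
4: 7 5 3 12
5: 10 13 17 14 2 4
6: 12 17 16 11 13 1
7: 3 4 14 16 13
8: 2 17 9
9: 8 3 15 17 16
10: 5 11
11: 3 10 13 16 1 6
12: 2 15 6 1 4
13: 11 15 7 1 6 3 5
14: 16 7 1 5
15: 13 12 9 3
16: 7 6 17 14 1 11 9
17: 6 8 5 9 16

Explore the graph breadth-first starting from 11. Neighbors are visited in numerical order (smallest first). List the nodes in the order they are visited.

11 → 1 → 3 → 6 → 10 → 13 → 16 → 2 → 12 → 14 → 4 → 7 → 9 → 15 → 17 → 5 → 8

Visit 11; enqueue 1, 3, 6, 10, 13, 16 → queue [1, 3, 6, 10, 13, 16]
Visit 1; enqueue 2, 12, 14 → queue [3, 6, 10, 13, 16, 2, 12, 14]
Visit 3; enqueue 4, 7, 9, 15 → queue [6, 10, 13, 16, 2, 12, 14, 4, 7, 9, 15]
Visit 6; enqueue 17 → queue [10, 13, 16, 2, 12, 14, 4, 7, 9, 15, 17]
Visit 10; enqueue 5 → queue [13, 16, 2, 12, 14, 4, 7, 9, 15, 17, 5]
Visit 13 → queue [16, 2, 12, 14, 4, 7, 9, 15, 17, 5]
Visit 16 → queue [2, 12, 14, 4, 7, 9, 15, 17, 5]
Visit 2; enqueue 8 → queue [12, 14, 4, 7, 9, 15, 17, 5, 8]
Visit 12 → queue [14, 4, 7, 9, 15, 17, 5, 8]
Visit 14 → queue [4, 7, 9, 15, 17, 5, 8]
Visit 4 → queue [7, 9, 15, 17, 5, 8]
Visit 7 → queue [9, 15, 17, 5, 8]
Visit 9 → queue [15, 17, 5, 8]
Visit 15 → queue [17, 5, 8]
Visit 17 → queue [5, 8]
Visit 5 → queue [8]
Visit 8 → queue []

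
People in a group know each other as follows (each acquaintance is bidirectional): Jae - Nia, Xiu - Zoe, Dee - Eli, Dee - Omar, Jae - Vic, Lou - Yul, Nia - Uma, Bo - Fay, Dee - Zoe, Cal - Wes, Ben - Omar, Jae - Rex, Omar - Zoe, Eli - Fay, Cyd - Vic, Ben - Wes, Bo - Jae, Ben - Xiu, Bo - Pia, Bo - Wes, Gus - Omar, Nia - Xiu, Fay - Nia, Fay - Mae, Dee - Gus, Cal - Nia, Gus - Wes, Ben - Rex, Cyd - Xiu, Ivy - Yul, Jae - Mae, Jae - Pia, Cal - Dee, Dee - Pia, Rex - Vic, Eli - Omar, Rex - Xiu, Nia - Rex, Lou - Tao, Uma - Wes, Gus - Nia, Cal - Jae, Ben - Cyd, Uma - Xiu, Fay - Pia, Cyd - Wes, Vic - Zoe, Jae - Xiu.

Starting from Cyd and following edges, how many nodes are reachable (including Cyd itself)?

19

BFS from Cyd visits: Cyd, Ben, Vic, Wes, Xiu, Omar, Rex, Jae, Zoe, Bo, Cal, Gus, Uma, Nia, Dee, Eli, Mae, Pia, Fay
Reachable nodes: 19 of 23 total.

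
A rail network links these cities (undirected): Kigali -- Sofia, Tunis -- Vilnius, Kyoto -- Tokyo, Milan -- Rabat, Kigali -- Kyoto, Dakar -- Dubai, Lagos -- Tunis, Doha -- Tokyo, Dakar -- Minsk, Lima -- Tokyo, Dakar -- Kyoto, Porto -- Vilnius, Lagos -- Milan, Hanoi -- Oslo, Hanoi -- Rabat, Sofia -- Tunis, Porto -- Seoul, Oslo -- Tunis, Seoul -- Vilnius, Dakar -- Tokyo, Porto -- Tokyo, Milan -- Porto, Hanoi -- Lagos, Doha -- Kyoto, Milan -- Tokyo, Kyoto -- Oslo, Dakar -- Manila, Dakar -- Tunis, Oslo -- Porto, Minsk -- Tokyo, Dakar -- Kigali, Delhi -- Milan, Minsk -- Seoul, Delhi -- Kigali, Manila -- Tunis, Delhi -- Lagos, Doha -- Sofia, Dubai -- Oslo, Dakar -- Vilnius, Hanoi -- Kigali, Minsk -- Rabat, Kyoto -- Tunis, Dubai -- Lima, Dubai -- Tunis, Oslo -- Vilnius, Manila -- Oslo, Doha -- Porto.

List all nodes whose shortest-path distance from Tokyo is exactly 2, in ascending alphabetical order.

Delhi, Dubai, Kigali, Lagos, Manila, Oslo, Rabat, Seoul, Sofia, Tunis, Vilnius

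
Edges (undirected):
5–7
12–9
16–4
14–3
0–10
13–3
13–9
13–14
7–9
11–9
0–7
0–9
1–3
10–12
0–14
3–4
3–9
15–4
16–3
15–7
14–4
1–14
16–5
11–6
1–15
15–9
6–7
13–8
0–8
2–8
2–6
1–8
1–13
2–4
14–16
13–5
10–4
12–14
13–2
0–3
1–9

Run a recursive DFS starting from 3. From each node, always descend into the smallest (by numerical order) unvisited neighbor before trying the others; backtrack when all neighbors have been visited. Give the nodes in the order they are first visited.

3, 0, 7, 5, 13, 1, 8, 2, 4, 10, 12, 9, 11, 6, 15, 14, 16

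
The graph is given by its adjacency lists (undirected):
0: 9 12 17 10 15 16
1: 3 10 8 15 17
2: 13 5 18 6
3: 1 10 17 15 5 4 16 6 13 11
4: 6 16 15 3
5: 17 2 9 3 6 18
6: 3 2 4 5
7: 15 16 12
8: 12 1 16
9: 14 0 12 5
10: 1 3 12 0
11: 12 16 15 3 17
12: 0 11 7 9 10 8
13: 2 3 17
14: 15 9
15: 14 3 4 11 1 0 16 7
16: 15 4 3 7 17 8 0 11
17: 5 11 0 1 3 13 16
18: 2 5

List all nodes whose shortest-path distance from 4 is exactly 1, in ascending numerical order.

Level 0: 4
Level 1: 3, 6, 15, 16
Level 2: 0, 1, 2, 5, 7, 8, 10, 11, 13, 14, 17
Level 3: 9, 12, 18

3, 6, 15, 16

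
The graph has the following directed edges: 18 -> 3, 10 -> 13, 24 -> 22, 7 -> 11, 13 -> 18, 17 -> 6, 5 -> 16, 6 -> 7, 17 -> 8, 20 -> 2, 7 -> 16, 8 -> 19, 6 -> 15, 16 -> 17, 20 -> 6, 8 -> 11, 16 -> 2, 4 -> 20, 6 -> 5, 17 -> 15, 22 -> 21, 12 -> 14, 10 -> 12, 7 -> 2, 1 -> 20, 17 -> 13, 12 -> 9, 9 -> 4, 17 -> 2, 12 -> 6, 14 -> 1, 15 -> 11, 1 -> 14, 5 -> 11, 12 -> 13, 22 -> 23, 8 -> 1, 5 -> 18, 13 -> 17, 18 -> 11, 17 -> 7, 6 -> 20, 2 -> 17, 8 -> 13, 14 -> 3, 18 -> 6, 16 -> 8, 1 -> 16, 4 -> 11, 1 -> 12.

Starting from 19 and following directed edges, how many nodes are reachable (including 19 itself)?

BFS from 19 visits: 19
Reachable nodes: 1 of 24 total.

1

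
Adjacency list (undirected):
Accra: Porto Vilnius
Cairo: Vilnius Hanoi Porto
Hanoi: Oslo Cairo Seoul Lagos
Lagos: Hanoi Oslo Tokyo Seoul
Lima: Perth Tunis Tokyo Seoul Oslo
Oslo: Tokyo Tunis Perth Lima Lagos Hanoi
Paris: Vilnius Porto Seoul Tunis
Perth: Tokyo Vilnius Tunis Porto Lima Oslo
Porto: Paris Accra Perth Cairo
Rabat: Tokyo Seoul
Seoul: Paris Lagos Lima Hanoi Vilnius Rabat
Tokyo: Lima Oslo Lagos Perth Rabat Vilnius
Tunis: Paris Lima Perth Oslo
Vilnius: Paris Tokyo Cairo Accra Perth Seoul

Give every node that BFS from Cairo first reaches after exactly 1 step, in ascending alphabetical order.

Level 0: Cairo
Level 1: Hanoi, Porto, Vilnius
Level 2: Accra, Lagos, Oslo, Paris, Perth, Seoul, Tokyo
Level 3: Lima, Rabat, Tunis

Hanoi, Porto, Vilnius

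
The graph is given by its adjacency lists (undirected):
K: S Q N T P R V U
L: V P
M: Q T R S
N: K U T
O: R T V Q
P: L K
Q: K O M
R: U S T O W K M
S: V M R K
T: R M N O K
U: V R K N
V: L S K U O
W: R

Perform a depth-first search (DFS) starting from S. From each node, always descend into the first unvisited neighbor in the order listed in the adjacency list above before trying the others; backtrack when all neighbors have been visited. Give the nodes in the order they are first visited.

S, V, L, P, K, Q, O, R, U, N, T, M, W

Visit S
S → V
V → L
L → P
P → K
K → Q
Q → O
O → R
R → U
U → N
N → T
T → M
R → W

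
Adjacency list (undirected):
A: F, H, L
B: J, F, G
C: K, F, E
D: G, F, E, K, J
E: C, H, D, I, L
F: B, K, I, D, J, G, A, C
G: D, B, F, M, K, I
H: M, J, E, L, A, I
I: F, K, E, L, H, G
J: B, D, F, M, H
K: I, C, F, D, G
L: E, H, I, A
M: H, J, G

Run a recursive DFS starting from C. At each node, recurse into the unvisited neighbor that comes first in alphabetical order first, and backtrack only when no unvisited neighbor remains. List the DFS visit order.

C → E → D → F → A → H → I → G → B → J → M → K → L

Visit C
C → E
E → D
D → F
F → A
A → H
H → I
I → G
G → B
B → J
J → M
G → K
I → L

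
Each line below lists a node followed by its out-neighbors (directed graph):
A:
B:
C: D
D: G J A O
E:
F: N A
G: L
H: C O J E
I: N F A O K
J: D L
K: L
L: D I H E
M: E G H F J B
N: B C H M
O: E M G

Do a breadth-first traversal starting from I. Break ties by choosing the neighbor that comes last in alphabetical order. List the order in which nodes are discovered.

I, O, N, K, F, A, M, G, E, H, C, B, L, J, D

Visit I; enqueue O, N, K, F, A → queue [O, N, K, F, A]
Visit O; enqueue M, G, E → queue [N, K, F, A, M, G, E]
Visit N; enqueue H, C, B → queue [K, F, A, M, G, E, H, C, B]
Visit K; enqueue L → queue [F, A, M, G, E, H, C, B, L]
Visit F → queue [A, M, G, E, H, C, B, L]
Visit A → queue [M, G, E, H, C, B, L]
Visit M; enqueue J → queue [G, E, H, C, B, L, J]
Visit G → queue [E, H, C, B, L, J]
Visit E → queue [H, C, B, L, J]
Visit H → queue [C, B, L, J]
Visit C; enqueue D → queue [B, L, J, D]
Visit B → queue [L, J, D]
Visit L → queue [J, D]
Visit J → queue [D]
Visit D → queue []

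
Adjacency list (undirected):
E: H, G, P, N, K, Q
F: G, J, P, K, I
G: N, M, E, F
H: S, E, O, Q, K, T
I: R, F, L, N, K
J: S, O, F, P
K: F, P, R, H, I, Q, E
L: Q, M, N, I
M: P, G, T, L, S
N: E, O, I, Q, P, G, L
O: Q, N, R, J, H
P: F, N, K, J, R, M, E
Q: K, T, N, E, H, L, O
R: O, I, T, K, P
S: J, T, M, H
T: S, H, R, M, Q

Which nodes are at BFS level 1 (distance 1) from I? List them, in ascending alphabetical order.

F, K, L, N, R

Level 0: I
Level 1: F, K, L, N, R
Level 2: E, G, H, J, M, O, P, Q, T
Level 3: S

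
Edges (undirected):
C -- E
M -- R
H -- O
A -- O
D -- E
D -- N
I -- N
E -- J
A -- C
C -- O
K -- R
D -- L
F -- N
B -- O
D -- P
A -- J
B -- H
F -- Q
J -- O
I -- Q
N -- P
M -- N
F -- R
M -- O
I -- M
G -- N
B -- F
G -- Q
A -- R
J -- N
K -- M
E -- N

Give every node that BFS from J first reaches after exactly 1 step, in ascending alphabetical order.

A, E, N, O

Level 0: J
Level 1: A, E, N, O
Level 2: B, C, D, F, G, H, I, M, P, R
Level 3: K, L, Q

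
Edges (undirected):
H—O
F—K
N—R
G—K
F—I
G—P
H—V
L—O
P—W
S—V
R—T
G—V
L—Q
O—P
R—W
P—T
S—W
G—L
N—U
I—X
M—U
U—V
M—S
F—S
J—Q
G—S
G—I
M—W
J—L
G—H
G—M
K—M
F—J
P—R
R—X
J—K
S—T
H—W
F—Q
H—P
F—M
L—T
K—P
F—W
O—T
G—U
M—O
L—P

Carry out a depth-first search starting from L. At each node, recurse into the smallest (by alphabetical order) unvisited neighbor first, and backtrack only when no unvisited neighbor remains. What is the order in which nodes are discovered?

Visit L
L → G
G → H
H → O
O → M
M → F
F → I
I → X
X → R
R → N
N → U
U → V
V → S
S → T
T → P
P → K
K → J
J → Q
P → W

L -> G -> H -> O -> M -> F -> I -> X -> R -> N -> U -> V -> S -> T -> P -> K -> J -> Q -> W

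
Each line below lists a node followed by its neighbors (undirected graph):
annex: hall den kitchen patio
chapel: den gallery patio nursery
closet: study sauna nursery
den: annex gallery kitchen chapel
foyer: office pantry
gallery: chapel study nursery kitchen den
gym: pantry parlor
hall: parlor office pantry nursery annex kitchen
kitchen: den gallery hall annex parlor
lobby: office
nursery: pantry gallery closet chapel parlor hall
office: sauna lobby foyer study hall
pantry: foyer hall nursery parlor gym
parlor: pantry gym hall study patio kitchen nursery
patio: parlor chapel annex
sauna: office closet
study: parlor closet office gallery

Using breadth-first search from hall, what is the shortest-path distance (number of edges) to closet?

Level 0: hall
Level 1: annex, kitchen, nursery, office, pantry, parlor
Level 2: chapel, closet, den, foyer, gallery, gym, lobby, patio, sauna, study
closet first appears at level 2.

2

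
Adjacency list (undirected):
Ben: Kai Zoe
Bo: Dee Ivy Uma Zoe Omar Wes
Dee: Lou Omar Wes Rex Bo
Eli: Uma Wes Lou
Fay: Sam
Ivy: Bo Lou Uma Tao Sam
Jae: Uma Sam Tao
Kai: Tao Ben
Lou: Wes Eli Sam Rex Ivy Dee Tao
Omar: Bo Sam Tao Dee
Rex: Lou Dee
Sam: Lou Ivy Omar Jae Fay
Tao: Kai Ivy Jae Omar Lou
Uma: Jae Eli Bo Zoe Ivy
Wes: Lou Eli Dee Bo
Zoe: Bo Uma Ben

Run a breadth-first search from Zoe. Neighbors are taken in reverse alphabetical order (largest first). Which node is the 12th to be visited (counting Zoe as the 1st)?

Tao

Visit Zoe; enqueue Uma, Bo, Ben → queue [Uma, Bo, Ben]
Visit Uma; enqueue Jae, Ivy, Eli → queue [Bo, Ben, Jae, Ivy, Eli]
Visit Bo; enqueue Wes, Omar, Dee → queue [Ben, Jae, Ivy, Eli, Wes, Omar, Dee]
Visit Ben; enqueue Kai → queue [Jae, Ivy, Eli, Wes, Omar, Dee, Kai]
Visit Jae; enqueue Tao, Sam → queue [Ivy, Eli, Wes, Omar, Dee, Kai, Tao, Sam]
Visit Ivy; enqueue Lou → queue [Eli, Wes, Omar, Dee, Kai, Tao, Sam, Lou]
Visit Eli → queue [Wes, Omar, Dee, Kai, Tao, Sam, Lou]
Visit Wes → queue [Omar, Dee, Kai, Tao, Sam, Lou]
Visit Omar → queue [Dee, Kai, Tao, Sam, Lou]
Visit Dee; enqueue Rex → queue [Kai, Tao, Sam, Lou, Rex]
Visit Kai → queue [Tao, Sam, Lou, Rex]
Visit Tao → queue [Sam, Lou, Rex]
Visit Sam; enqueue Fay → queue [Lou, Rex, Fay]
Visit Lou → queue [Rex, Fay]
Visit Rex → queue [Fay]
Visit Fay → queue []

Visit order: Zoe, Uma, Bo, Ben, Jae, Ivy, Eli, Wes, Omar, Dee, Kai, Tao, Sam, Lou, Rex, Fay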